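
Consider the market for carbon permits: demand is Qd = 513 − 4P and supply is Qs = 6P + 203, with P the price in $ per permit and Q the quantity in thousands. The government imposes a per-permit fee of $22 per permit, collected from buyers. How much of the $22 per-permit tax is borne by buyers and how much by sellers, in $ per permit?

Buyers bear $13.2 per permit; sellers bear $8.8 per permit.

Before the tax: set 513 − 4P = 6P + 203 → P* = $31, Q* = 389.
With the tax collected from buyers, demand (in seller-price terms) shifts: Qd = 513 − 4(P + 22).
New equilibrium: buyers pay $44.2, sellers receive $22.2, Q = 336.2. (Wedge: Pb − Ps = 22.)
Burden on buyers: $13.2; on sellers: $8.8. (They sum to $22.)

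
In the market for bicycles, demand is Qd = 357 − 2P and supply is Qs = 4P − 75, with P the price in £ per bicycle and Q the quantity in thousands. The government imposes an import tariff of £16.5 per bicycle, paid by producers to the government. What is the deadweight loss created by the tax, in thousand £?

Without the tax, 357 − 2P = 4P − 75 gives 6P = 432, so P* = £72 and Q* = 213.
With the tax collected from producers, supply shifts: Qs = 4(P − 16.5) − 75.
Solving gives Q = 191 with consumers paying £83 and producers receiving £66.5 (the £16.5 wedge).
Quantity falls by |ΔQ| = |213 − 191| = 22.
DWL = ½ · t · |ΔQ| = ½ · 16.5 · 22 = £181.5.

Deadweight loss = £181.5 thousand.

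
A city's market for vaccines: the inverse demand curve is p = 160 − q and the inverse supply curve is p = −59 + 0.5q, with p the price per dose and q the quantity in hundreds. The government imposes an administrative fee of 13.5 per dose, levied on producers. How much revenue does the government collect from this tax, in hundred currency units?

Inverting to q(p) form: qd = 160 − p; qs = 2p + 118.
Before the tax: set 160 − p = 2p + 118 → p* = 14, q* = 146.
With the tax collected from producers, supply shifts: qs = 2(p − 13.5) + 118.
New equilibrium: buyers pay 23, producers receive 9.5, q = 137. (Wedge: pb − ps = 13.5.)
Revenue = t · Q = 13.5 · 137 = 1849.5.

Tax revenue = 1849.5 hundred.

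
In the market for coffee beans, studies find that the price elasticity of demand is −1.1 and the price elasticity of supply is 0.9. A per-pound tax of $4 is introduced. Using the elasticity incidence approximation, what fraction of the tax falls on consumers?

Consumers' share ≈ 0.45.

Incidence ratio: consumers' share ≈ εs / (εs + |εd|) = 0.9 / (0.9 + 1.1) = 0.45.
Supply is the less elastic side, so consumers bear the smaller share.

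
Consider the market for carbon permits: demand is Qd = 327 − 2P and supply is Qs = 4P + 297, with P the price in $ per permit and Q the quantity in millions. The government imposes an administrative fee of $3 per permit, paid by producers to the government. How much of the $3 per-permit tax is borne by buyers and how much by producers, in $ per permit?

Buyers bear $2 per permit; producers bear $1 per permit.

Before the tax: set 327 − 2P = 4P + 297 → P* = $5, Q* = 317.
With the tax collected from producers, supply shifts: Qs = 4(P − 3) + 297.
Solving gives Q = 313 with buyers paying $7 and producers receiving $4 (the $3 wedge).
Burden on buyers: $2; on producers: $1. (They sum to $3.)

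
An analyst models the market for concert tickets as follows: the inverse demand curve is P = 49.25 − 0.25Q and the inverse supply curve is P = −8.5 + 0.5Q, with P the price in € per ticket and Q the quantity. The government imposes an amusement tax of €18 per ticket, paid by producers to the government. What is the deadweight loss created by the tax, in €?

Inverting to Q(P) form: Qd = 197 − 4P; Qs = 2P + 17.
Without the tax, 197 − 4P = 2P + 17 gives 6P = 180, so P* = €30 and Q* = 77.
With the tax collected from producers, supply shifts: Qs = 2(P − 18) + 17.
Solving gives Q = 53 with consumers paying €36 and producers receiving €18 (the €18 wedge).
Quantity falls by |ΔQ| = |77 − 53| = 24.
DWL = ½ · t · |ΔQ| = ½ · 18 · 24 = €216.

Deadweight loss = €216.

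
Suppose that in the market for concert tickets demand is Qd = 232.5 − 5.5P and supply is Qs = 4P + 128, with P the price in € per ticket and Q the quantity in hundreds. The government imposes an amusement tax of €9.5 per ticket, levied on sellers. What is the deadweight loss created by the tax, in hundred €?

Deadweight loss = €104.5 hundred.

Without the tax, 232.5 − 5.5P = 4P + 128 gives 9.5P = 104.5, so P* = €11 and Q* = 172.
With the tax collected from sellers, supply shifts: Qs = 4(P − 9.5) + 128.
Solving gives Q = 150 with consumers paying €15 and sellers receiving €5.5 (the €9.5 wedge).
Quantity falls by |ΔQ| = |172 − 150| = 22.
DWL = ½ · t · |ΔQ| = ½ · 9.5 · 22 = €104.5.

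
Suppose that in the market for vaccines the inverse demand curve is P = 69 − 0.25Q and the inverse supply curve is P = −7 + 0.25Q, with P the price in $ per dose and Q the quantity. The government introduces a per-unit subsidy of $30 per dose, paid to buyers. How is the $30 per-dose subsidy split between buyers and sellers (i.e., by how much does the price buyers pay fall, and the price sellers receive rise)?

Inverting to Q(P) form: Qd = 276 − 4P; Qs = 4P + 28.
Without the subsidy, 276 − 4P = 4P + 28 gives 8P = 248, so P* = $31 and Q* = 152.
With a per-unit subsidy paid to buyers, each effectively pays P − 30, so demand becomes Qd = 276 − 4(P − 30).
Solving gives Q = 212 with buyers paying $16 and sellers receiving $46 (the $30 wedge).
Gain to buyers: $15; to sellers: $15. (They sum to $30.)

Buyers gain $15 per dose; sellers gain $15 per dose.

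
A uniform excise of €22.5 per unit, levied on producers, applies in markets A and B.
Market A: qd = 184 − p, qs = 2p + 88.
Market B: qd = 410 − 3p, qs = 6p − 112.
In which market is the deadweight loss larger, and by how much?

Market A: pre-tax p* = €32, q* = 152; post-tax q = 137; deadweight loss = €168.75.
Market B: pre-tax p* = €58, q* = 236; post-tax q = 191; deadweight loss = €506.25.
Difference: €168.75 vs €506.25 → market B is larger by €337.5.

Market B, by €337.5.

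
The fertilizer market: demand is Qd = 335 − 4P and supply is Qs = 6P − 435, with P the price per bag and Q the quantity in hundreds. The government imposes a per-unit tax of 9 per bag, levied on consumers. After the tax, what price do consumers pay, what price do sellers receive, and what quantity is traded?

Consumers pay 82.4; sellers receive 73.4; quantity = 5.4.

Without the tax, 335 − 4P = 6P − 435 gives 10P = 770, so P* = 77 and Q* = 27.
With the tax collected from consumers, demand (in seller-price terms) shifts: Qd = 335 − 4(P + 9).
New equilibrium: consumers pay 82.4, sellers receive 73.4, Q = 5.4. (Wedge: Pb − Ps = 9.)
The less price-elastic side of the market bears the larger share of a per-unit tax.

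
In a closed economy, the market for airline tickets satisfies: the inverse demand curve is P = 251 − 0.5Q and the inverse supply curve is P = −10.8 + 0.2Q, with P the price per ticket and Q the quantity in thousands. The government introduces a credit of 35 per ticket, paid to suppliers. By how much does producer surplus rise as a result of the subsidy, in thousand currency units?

Rewrite in direct form: Qd = 502 − 2P and Qs = 5P + 54.
Before the subsidy: set 502 − 2P = 5P + 54 → P* = 64, Q* = 374.
With a per-unit subsidy paid to suppliers, each receives P + 35 per unit sold, so supply becomes Qs = 5(P + 35) + 54.
New equilibrium: consumers pay 39, suppliers receive 74, Q = 424. (Wedge: Pb − Ps = −35.)
ΔPS is the trapezoid between Q = 424 and Q = 374 of height 10: ½ · (374 + 424) · 10 = 3990.

Producer surplus rises by 3990 thousand.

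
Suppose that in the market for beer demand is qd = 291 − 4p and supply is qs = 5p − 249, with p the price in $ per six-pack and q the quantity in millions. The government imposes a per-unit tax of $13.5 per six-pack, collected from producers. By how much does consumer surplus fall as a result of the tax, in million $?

Consumer surplus falls by $270 million.

Without the tax, 291 − 4p = 5p − 249 gives 9p = 540, so p* = $60 and q* = 51.
With the tax collected from producers, supply shifts: qs = 5(p − 13.5) − 249.
Solving gives q = 21 with buyers paying $67.5 and producers receiving $54 (the $13.5 wedge).
ΔCS is the trapezoid between Q = 21 and Q = 51 of height $7.5: ½ · (51 + 21) · 7.5 = $270.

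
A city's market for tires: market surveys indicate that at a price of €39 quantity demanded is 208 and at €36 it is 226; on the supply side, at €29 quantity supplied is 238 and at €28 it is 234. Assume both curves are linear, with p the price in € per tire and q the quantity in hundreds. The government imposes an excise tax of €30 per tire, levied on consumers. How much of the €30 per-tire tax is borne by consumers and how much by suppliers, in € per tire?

Demand slope: (226 − 208)/(36 − 39) = -6, so qd = 442 − 6p.
Supply slope: (234 − 238)/(28 − 29) = 4, so qs = 4p + 122.
Before the tax: set 442 − 6p = 4p + 122 → p* = €32, q* = 250.
With the tax collected from consumers, demand (in seller-price terms) shifts: qd = 442 − 6(p + 30).
Solving gives q = 178 with consumers paying €44 and suppliers receiving €14 (the €30 wedge).
Burden on consumers: €12; on suppliers: €18. (They sum to €30.)

Consumers bear €12 per tire; suppliers bear €18 per tire.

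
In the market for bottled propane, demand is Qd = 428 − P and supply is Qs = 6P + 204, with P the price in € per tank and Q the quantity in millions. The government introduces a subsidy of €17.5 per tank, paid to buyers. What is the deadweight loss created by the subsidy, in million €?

Without the subsidy, 428 − P = 6P + 204 gives 7P = 224, so P* = €32 and Q* = 396.
With a per-unit subsidy paid to buyers, each effectively pays P − 17.5, so demand becomes Qd = 428 − (P − 17.5).
New equilibrium: buyers pay €17, producers receive €34.5, Q = 411. (Wedge: Pb − Ps = −17.5.)
Quantity rises by |ΔQ| = |396 − 411| = 15.
DWL = ½ · t · |ΔQ| = ½ · 17.5 · 15 = €131.25.

Deadweight loss = €131.25 million.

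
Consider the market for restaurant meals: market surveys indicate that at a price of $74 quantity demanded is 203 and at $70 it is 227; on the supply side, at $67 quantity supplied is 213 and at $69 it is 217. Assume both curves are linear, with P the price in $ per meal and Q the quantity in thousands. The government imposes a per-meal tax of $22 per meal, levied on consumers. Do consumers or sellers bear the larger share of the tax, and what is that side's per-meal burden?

Sellers bear the larger share: $16.5 per meal.

Demand slope: (227 − 203)/(70 − 74) = -6, so Qd = 647 − 6P.
Supply slope: (217 − 213)/(69 − 67) = 2, so Qs = 2P + 79.
Without the tax, 647 − 6P = 2P + 79 gives 8P = 568, so P* = $71 and Q* = 221.
With the tax collected from consumers, demand (in seller-price terms) shifts: Qd = 647 − 6(P + 22).
New equilibrium: consumers pay $76.5, sellers receive $54.5, Q = 188. (Wedge: Pb − Ps = 22.)
Per-meal burden: consumers $5.5, sellers $16.5.
Sellers take the larger share because supply is less price-elastic here (demand slope 6 vs supply slope 2).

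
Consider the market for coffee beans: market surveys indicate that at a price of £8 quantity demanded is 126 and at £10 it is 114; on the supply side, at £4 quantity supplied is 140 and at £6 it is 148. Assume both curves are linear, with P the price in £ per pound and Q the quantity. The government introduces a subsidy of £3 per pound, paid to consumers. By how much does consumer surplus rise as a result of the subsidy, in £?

Demand slope: (114 − 126)/(10 − 8) = -6, so Qd = 174 − 6P.
Supply slope: (148 − 140)/(6 − 4) = 4, so Qs = 4P + 124.
Before the subsidy: set 174 − 6P = 4P + 124 → P* = £5, Q* = 144.
With a per-unit subsidy paid to consumers, each effectively pays P − 3, so demand becomes Qd = 174 − 6(P − 3).
New equilibrium: consumers pay £3.8, producers receive £6.8, Q = 151.2. (Wedge: Pb − Ps = −3.)
ΔCS is the trapezoid between Q = 151.2 and Q = 144 of height £1.2: ½ · (144 + 151.2) · 1.2 = £177.12.

Consumer surplus rises by £177.12.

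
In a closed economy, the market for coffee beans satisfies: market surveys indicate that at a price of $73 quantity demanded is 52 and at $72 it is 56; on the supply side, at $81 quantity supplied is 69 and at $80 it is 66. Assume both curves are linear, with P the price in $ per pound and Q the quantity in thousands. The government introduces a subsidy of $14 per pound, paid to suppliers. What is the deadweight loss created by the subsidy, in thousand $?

Deadweight loss = $168 thousand.

Demand slope: (56 − 52)/(72 − 73) = -4, so Qd = 344 − 4P.
Supply slope: (66 − 69)/(80 − 81) = 3, so Qs = 3P − 174.
Without the subsidy, 344 − 4P = 3P − 174 gives 7P = 518, so P* = $74 and Q* = 48.
With a per-unit subsidy paid to suppliers, each receives P + 14 per unit sold, so supply becomes Qs = 3(P + 14) − 174.
New equilibrium: buyers pay $68, suppliers receive $82, Q = 72. (Wedge: Pb − Ps = −14.)
Quantity rises by |ΔQ| = |48 − 72| = 24.
DWL = ½ · t · |ΔQ| = ½ · 14 · 24 = $168.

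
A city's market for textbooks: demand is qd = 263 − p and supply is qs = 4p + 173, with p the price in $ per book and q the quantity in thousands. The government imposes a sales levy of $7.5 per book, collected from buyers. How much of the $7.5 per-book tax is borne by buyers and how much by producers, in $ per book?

Before the tax: set 263 − p = 4p + 173 → p* = $18, q* = 245.
With the tax collected from buyers, demand (in seller-price terms) shifts: qd = 263 − (p + 7.5).
New equilibrium: buyers pay $24, producers receive $16.5, q = 239. (Wedge: pb − ps = 7.5.)
Burden on buyers: $6; on producers: $1.5. (They sum to $7.5.)
The less price-elastic side of the market bears the larger share of a per-unit tax.

Buyers bear $6 per book; producers bear $1.5 per book.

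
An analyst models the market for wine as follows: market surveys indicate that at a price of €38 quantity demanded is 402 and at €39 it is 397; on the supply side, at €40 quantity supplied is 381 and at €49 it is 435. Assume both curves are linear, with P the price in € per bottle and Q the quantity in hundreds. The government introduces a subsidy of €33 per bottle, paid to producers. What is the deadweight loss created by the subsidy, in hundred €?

Deadweight loss = €1485 hundred.

Demand slope: (397 − 402)/(39 − 38) = -5, so Qd = 592 − 5P.
Supply slope: (435 − 381)/(49 − 40) = 6, so Qs = 6P + 141.
Without the subsidy, 592 − 5P = 6P + 141 gives 11P = 451, so P* = €41 and Q* = 387.
With a per-unit subsidy paid to producers, each receives P + 33 per unit sold, so supply becomes Qs = 6(P + 33) + 141.
Solving gives Q = 477 with consumers paying €23 and producers receiving €56 (the €33 wedge).
Quantity rises by |ΔQ| = |387 − 477| = 90.
DWL = ½ · t · |ΔQ| = ½ · 33 · 90 = €1485.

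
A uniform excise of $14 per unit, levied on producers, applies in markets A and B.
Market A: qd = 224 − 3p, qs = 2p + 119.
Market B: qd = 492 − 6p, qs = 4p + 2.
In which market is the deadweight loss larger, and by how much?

Market B, by $117.6.

Market A: pre-tax p* = $21, q* = 161; post-tax q = 144.2; deadweight loss = $117.6.
Market B: pre-tax p* = $49, q* = 198; post-tax q = 164.4; deadweight loss = $235.2.
Difference: $117.6 vs $235.2 → market B is larger by $117.6.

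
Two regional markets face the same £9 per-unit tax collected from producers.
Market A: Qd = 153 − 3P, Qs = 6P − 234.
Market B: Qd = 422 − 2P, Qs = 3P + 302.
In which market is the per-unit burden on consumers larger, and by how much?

Market A: pre-tax P* = £43, Q* = 24; post-tax Q = 6; per-unit burden on consumers = £6.
Market B: pre-tax P* = £24, Q* = 374; post-tax Q = 363.2; per-unit burden on consumers = £5.4.
Difference: £6 vs £5.4 → market A is larger by £0.6.

Market A, by £0.6.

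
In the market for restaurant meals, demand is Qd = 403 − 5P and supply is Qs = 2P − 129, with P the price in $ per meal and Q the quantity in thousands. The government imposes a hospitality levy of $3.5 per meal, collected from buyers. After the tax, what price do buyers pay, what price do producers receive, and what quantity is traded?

Without the tax, 403 − 5P = 2P − 129 gives 7P = 532, so P* = $76 and Q* = 23.
With the tax collected from buyers, demand (in seller-price terms) shifts: Qd = 403 − 5(P + 3.5).
Solving gives Q = 18 with buyers paying $77 and producers receiving $73.5 (the $3.5 wedge).
The less price-elastic side of the market bears the larger share of a per-unit tax.

Buyers pay $77; producers receive $73.5; quantity = 18.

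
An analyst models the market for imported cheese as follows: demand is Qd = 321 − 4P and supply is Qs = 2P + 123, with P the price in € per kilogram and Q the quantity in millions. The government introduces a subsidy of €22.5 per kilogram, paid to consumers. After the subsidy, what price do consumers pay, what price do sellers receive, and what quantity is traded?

Before the subsidy: set 321 − 4P = 2P + 123 → P* = €33, Q* = 189.
With a per-unit subsidy paid to consumers, each effectively pays P − 22.5, so demand becomes Qd = 321 − 4(P − 22.5).
Solving gives Q = 219 with consumers paying €25.5 and sellers receiving €48 (the €22.5 wedge).

Consumers pay €25.5; sellers receive €48; quantity = 219.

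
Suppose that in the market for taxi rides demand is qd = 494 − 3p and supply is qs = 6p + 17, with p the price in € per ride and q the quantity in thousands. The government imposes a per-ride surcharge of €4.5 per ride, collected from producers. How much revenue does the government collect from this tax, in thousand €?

Tax revenue = €1467 thousand.

Without the tax, 494 − 3p = 6p + 17 gives 9p = 477, so p* = €53 and q* = 335.
With the tax collected from producers, supply shifts: qs = 6(p − 4.5) + 17.
Solving gives q = 326 with consumers paying €56 and producers receiving €51.5 (the €4.5 wedge).
Revenue = t · Q = 4.5 · 326 = €1467.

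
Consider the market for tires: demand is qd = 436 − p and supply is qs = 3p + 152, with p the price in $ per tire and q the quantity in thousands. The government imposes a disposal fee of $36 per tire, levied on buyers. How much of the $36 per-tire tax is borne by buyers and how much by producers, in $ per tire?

Before the tax: set 436 − p = 3p + 152 → p* = $71, q* = 365.
With the tax collected from buyers, demand (in seller-price terms) shifts: qd = 436 − (p + 36).
Solving gives q = 338 with buyers paying $98 and producers receiving $62 (the $36 wedge).
Burden on buyers: $27; on producers: $9. (They sum to $36.)
The less price-elastic side of the market bears the larger share of a per-unit tax.

Buyers bear $27 per tire; producers bear $9 per tire.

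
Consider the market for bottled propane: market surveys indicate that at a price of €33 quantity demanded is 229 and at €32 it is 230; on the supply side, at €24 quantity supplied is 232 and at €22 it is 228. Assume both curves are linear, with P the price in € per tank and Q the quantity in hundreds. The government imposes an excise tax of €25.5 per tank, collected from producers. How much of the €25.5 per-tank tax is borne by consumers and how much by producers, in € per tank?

Consumers bear €17 per tank; producers bear €8.5 per tank.

Demand slope: (230 − 229)/(32 − 33) = -1, so Qd = 262 − P.
Supply slope: (228 − 232)/(22 − 24) = 2, so Qs = 2P + 184.
Before the tax: set 262 − P = 2P + 184 → P* = €26, Q* = 236.
With the tax collected from producers, supply shifts: Qs = 2(P − 25.5) + 184.
Solving gives Q = 219 with consumers paying €43 and producers receiving €17.5 (the €25.5 wedge).
Burden on consumers: €17; on producers: €8.5. (They sum to €25.5.)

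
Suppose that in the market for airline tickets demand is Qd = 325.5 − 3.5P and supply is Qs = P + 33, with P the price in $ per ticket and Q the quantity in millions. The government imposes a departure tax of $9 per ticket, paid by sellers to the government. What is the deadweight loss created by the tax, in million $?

Deadweight loss = $31.5 million.

Before the tax: set 325.5 − 3.5P = P + 33 → P* = $65, Q* = 98.
With the tax collected from sellers, supply shifts: Qs = (P − 9) + 33.
New equilibrium: buyers pay $67, sellers receive $58, Q = 91. (Wedge: Pb − Ps = 9.)
Quantity falls by |ΔQ| = |98 − 91| = 7.
DWL = ½ · t · |ΔQ| = ½ · 9 · 7 = $31.5.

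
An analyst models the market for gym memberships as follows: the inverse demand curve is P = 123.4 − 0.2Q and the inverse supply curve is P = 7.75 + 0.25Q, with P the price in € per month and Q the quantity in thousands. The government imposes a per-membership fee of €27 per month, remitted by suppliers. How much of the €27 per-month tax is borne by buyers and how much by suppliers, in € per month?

Inverting to Q(P) form: Qd = 617 − 5P; Qs = 4P − 31.
Without the tax, 617 − 5P = 4P − 31 gives 9P = 648, so P* = €72 and Q* = 257.
With the tax collected from suppliers, supply shifts: Qs = 4(P − 27) − 31.
Solving gives Q = 197 with buyers paying €84 and suppliers receiving €57 (the €27 wedge).
Burden on buyers: €12; on suppliers: €15. (They sum to €27.)

Buyers bear €12 per month; suppliers bear €15 per month.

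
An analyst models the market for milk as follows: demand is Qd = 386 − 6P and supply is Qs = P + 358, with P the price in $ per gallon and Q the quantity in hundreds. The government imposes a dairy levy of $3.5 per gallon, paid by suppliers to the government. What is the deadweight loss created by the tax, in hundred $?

Without the tax, 386 − 6P = P + 358 gives 7P = 28, so P* = $4 and Q* = 362.
With the tax collected from suppliers, supply shifts: Qs = (P − 3.5) + 358.
Solving gives Q = 359 with buyers paying $4.5 and suppliers receiving $1 (the $3.5 wedge).
Quantity falls by |ΔQ| = |362 − 359| = 3.
DWL = ½ · t · |ΔQ| = ½ · 3.5 · 3 = $5.25.

Deadweight loss = $5.25 hundred.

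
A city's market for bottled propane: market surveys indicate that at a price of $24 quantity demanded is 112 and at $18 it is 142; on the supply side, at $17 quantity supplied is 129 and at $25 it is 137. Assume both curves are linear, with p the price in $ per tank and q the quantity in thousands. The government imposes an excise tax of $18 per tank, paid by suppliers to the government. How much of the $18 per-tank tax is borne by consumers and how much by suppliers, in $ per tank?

Consumers bear $3 per tank; suppliers bear $15 per tank.

Demand slope: (142 − 112)/(18 − 24) = -5, so qd = 232 − 5p.
Supply slope: (137 − 129)/(25 − 17) = 1, so qs = p + 112.
Without the tax, 232 − 5p = p + 112 gives 6p = 120, so p* = $20 and q* = 132.
With the tax collected from suppliers, supply shifts: qs = (p − 18) + 112.
New equilibrium: consumers pay $23, suppliers receive $5, q = 117. (Wedge: pb − ps = 18.)
Burden on consumers: $3; on suppliers: $15. (They sum to $18.)
The less price-elastic side of the market bears the larger share of a per-unit tax.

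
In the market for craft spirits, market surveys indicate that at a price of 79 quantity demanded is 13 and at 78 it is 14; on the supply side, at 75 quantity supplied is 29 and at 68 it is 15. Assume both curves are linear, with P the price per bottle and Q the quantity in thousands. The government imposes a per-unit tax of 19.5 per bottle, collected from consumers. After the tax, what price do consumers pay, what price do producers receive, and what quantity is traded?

Demand slope: (14 − 13)/(78 − 79) = -1, so Qd = 92 − P.
Supply slope: (15 − 29)/(68 − 75) = 2, so Qs = 2P − 121.
Before the tax: set 92 − P = 2P − 121 → P* = 71, Q* = 21.
With the tax collected from consumers, demand (in seller-price terms) shifts: Qd = 92 − (P + 19.5).
Solving gives Q = 8 with consumers paying 84 and producers receiving 64.5 (the 19.5 wedge).
The less price-elastic side of the market bears the larger share of a per-unit tax.

Consumers pay 84; producers receive 64.5; quantity = 8.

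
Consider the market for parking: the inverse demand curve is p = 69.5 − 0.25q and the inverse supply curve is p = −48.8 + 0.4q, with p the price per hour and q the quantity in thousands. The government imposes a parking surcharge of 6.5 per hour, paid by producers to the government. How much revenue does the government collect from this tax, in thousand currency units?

Tax revenue = 1118 thousand.

Rewrite in direct form: qd = 278 − 4p and qs = 2.5p + 122.
Before the tax: set 278 − 4p = 2.5p + 122 → p* = 24, q* = 182.
With the tax collected from producers, supply shifts: qs = 2.5(p − 6.5) + 122.
New equilibrium: consumers pay 26.5, producers receive 20, q = 172. (Wedge: pb − ps = 6.5.)
Revenue = t · Q = 6.5 · 172 = 1118.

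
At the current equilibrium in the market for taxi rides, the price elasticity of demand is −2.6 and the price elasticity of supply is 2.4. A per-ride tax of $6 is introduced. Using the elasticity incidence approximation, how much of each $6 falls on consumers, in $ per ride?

Consumers bear ≈ $2.88 per ride.

Incidence ratio: consumers' share ≈ εs / (εs + |εd|) = 2.4 / (2.4 + 2.6) = 0.48.
So consumers bear ≈ 0.48 × $6 = $2.88; sellers bear $3.12.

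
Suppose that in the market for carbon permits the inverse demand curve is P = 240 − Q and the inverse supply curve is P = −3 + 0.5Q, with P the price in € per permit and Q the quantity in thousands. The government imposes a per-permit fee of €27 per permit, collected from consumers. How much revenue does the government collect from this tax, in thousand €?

Rewrite in direct form: Qd = 240 − P and Qs = 2P + 6.
Before the tax: set 240 − P = 2P + 6 → P* = €78, Q* = 162.
With the tax collected from consumers, demand (in seller-price terms) shifts: Qd = 240 − (P + 27).
Solving gives Q = 144 with consumers paying €96 and suppliers receiving €69 (the €27 wedge).
Revenue = t · Q = 27 · 144 = €3888.

Tax revenue = €3888 thousand.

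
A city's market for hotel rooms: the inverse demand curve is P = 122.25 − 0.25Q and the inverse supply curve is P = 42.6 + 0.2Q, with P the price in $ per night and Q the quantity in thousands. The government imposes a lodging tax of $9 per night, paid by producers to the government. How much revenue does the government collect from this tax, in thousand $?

Inverting to Q(P) form: Qd = 489 − 4P; Qs = 5P − 213.
Without the tax, 489 − 4P = 5P − 213 gives 9P = 702, so P* = $78 and Q* = 177.
With the tax collected from producers, supply shifts: Qs = 5(P − 9) − 213.
New equilibrium: buyers pay $83, producers receive $74, Q = 157. (Wedge: Pb − Ps = 9.)
Revenue = t · Q = 9 · 157 = $1413.

Tax revenue = $1413 thousand.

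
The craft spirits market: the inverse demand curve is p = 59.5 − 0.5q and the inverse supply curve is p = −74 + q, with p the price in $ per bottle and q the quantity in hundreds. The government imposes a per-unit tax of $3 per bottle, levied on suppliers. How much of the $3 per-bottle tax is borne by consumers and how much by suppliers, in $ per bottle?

Consumers bear $1 per bottle; suppliers bear $2 per bottle.

Inverting to q(p) form: qd = 119 − 2p; qs = p + 74.
Without the tax, 119 − 2p = p + 74 gives 3p = 45, so p* = $15 and q* = 89.
With the tax collected from suppliers, supply shifts: qs = (p − 3) + 74.
New equilibrium: consumers pay $16, suppliers receive $13, q = 87. (Wedge: pb − ps = 3.)
Burden on consumers: $1; on suppliers: $2. (They sum to $3.)
The less price-elastic side of the market bears the larger share of a per-unit tax.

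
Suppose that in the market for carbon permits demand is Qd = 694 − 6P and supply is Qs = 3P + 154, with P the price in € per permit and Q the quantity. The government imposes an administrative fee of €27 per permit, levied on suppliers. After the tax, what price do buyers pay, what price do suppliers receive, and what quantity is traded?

Without the tax, 694 − 6P = 3P + 154 gives 9P = 540, so P* = €60 and Q* = 334.
With the tax collected from suppliers, supply shifts: Qs = 3(P − 27) + 154.
New equilibrium: buyers pay €69, suppliers receive €42, Q = 280. (Wedge: Pb − Ps = 27.)

Buyers pay €69; suppliers receive €42; quantity = 280.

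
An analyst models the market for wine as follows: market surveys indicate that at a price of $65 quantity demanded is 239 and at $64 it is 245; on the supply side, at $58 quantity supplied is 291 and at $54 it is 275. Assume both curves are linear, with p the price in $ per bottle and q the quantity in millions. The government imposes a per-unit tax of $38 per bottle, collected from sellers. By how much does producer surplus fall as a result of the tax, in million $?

Producer surplus falls by $5503.92 million.

Demand slope: (245 − 239)/(64 − 65) = -6, so qd = 629 − 6p.
Supply slope: (275 − 291)/(54 − 58) = 4, so qs = 4p + 59.
Without the tax, 629 − 6p = 4p + 59 gives 10p = 570, so p* = $57 and q* = 287.
With the tax collected from sellers, supply shifts: qs = 4(p − 38) + 59.
New equilibrium: consumers pay $72.2, sellers receive $34.2, q = 195.8. (Wedge: pb − ps = 38.)
ΔPS is the trapezoid between Q = 195.8 and Q = 287 of height $22.8: ½ · (287 + 195.8) · 22.8 = $5503.92.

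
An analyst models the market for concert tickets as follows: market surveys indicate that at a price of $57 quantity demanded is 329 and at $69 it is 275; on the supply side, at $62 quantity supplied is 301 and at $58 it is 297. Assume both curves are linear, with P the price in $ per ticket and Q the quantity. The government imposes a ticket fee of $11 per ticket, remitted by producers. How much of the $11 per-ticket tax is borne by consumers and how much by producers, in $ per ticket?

Consumers bear $2 per ticket; producers bear $9 per ticket.

Demand slope: (275 − 329)/(69 − 57) = -4.5, so Qd = 585.5 − 4.5P.
Supply slope: (297 − 301)/(58 − 62) = 1, so Qs = P + 239.
Before the tax: set 585.5 − 4.5P = P + 239 → P* = $63, Q* = 302.
With the tax collected from producers, supply shifts: Qs = (P − 11) + 239.
Solving gives Q = 293 with consumers paying $65 and producers receiving $54 (the $11 wedge).
Burden on consumers: $2; on producers: $9. (They sum to $11.)
The less price-elastic side of the market bears the larger share of a per-unit tax.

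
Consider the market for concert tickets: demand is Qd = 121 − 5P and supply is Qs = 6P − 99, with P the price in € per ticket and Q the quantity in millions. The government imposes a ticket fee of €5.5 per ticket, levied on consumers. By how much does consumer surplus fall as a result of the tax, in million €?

Consumer surplus falls by €40.5 million.

Before the tax: set 121 − 5P = 6P − 99 → P* = €20, Q* = 21.
With the tax collected from consumers, demand (in seller-price terms) shifts: Qd = 121 − 5(P + 5.5).
Solving gives Q = 6 with consumers paying €23 and producers receiving €17.5 (the €5.5 wedge).
ΔCS is the trapezoid between Q = 6 and Q = 21 of height €3: ½ · (21 + 6) · 3 = €40.5.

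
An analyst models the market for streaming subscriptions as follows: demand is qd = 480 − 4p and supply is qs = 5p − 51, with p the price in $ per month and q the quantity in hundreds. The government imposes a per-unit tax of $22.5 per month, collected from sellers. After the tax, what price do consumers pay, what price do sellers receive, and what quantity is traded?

Consumers pay $71.5; sellers receive $49; quantity = 194.

Without the tax, 480 − 4p = 5p − 51 gives 9p = 531, so p* = $59 and q* = 244.
With the tax collected from sellers, supply shifts: qs = 5(p − 22.5) − 51.
Solving gives q = 194 with consumers paying $71.5 and sellers receiving $49 (the $22.5 wedge).
The less price-elastic side of the market bears the larger share of a per-unit tax.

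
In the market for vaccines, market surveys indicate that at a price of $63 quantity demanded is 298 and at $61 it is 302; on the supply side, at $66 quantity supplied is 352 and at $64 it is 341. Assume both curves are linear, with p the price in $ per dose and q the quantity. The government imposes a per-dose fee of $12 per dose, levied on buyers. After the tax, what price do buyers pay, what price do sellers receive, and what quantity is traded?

Buyers pay $66.8; sellers receive $54.8; quantity = 290.4.

Demand slope: (302 − 298)/(61 − 63) = -2, so qd = 424 − 2p.
Supply slope: (341 − 352)/(64 − 66) = 5.5, so qs = 5.5p − 11.
Without the tax, 424 − 2p = 5.5p − 11 gives 7.5p = 435, so p* = $58 and q* = 308.
With the tax collected from buyers, demand (in seller-price terms) shifts: qd = 424 − 2(p + 12).
New equilibrium: buyers pay $66.8, sellers receive $54.8, q = 290.4. (Wedge: pb − ps = 12.)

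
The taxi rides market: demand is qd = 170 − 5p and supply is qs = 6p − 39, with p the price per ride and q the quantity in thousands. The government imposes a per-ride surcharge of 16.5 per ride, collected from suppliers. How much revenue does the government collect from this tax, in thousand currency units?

Before the tax: set 170 − 5p = 6p − 39 → p* = 19, q* = 75.
With the tax collected from suppliers, supply shifts: qs = 6(p − 16.5) − 39.
Solving gives q = 30 with buyers paying 28 and suppliers receiving 11.5 (the 16.5 wedge).
Revenue = t · Q = 16.5 · 30 = 495.

Tax revenue = 495 thousand.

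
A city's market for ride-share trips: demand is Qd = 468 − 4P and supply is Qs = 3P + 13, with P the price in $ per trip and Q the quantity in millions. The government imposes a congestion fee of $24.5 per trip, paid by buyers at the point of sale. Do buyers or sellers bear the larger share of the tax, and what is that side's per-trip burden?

Sellers bear the larger share: $14 per trip.

Before the tax: set 468 − 4P = 3P + 13 → P* = $65, Q* = 208.
With the tax collected from buyers, demand (in seller-price terms) shifts: Qd = 468 − 4(P + 24.5).
Solving gives Q = 166 with buyers paying $75.5 and sellers receiving $51 (the $24.5 wedge).
Per-trip burden: buyers $10.5, sellers $14.
Sellers take the larger share because supply is less price-elastic here (demand slope 4 vs supply slope 3).
The less price-elastic side of the market bears the larger share of a per-unit tax.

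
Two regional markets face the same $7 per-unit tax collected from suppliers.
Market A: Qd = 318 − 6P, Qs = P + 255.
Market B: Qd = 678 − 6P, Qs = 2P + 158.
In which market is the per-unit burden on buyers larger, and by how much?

Market A: pre-tax P* = $9, Q* = 264; post-tax Q = 258; per-unit burden on buyers = $1.
Market B: pre-tax P* = $65, Q* = 288; post-tax Q = 277.5; per-unit burden on buyers = $1.75.
Difference: $1 vs $1.75 → market B is larger by $0.75.

Market B, by $0.75.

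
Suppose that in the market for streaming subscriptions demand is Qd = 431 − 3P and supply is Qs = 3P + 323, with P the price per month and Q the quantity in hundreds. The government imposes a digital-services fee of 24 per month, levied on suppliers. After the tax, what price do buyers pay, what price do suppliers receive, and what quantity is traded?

Buyers pay 30; suppliers receive 6; quantity = 341.

Before the tax: set 431 − 3P = 3P + 323 → P* = 18, Q* = 377.
With the tax collected from suppliers, supply shifts: Qs = 3(P − 24) + 323.
Solving gives Q = 341 with buyers paying 30 and suppliers receiving 6 (the 24 wedge).
The less price-elastic side of the market bears the larger share of a per-unit tax.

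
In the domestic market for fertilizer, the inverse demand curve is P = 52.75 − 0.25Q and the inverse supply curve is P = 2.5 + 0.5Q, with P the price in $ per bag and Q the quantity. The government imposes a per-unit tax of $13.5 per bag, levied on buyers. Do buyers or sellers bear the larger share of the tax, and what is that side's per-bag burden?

Inverting to Q(P) form: Qd = 211 − 4P; Qs = 2P − 5.
Before the tax: set 211 − 4P = 2P − 5 → P* = $36, Q* = 67.
With the tax collected from buyers, demand (in seller-price terms) shifts: Qd = 211 − 4(P + 13.5).
Solving gives Q = 49 with buyers paying $40.5 and sellers receiving $27 (the $13.5 wedge).
Per-bag burden: buyers $4.5, sellers $9.
Sellers take the larger share because supply is less price-elastic here (demand slope 4 vs supply slope 2).
The less price-elastic side of the market bears the larger share of a per-unit tax.

Sellers bear the larger share: $9 per bag.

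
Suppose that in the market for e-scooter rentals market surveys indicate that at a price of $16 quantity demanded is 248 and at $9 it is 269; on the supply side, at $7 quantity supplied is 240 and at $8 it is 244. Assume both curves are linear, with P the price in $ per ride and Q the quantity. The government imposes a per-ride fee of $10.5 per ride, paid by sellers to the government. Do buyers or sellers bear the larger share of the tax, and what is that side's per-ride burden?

Demand slope: (269 − 248)/(9 − 16) = -3, so Qd = 296 − 3P.
Supply slope: (244 − 240)/(8 − 7) = 4, so Qs = 4P + 212.
Without the tax, 296 − 3P = 4P + 212 gives 7P = 84, so P* = $12 and Q* = 260.
With the tax collected from sellers, supply shifts: Qs = 4(P − 10.5) + 212.
Solving gives Q = 242 with buyers paying $18 and sellers receiving $7.5 (the $10.5 wedge).
Per-ride burden: buyers $6, sellers $4.5.
Buyers take the larger share because demand is less price-elastic here (demand slope 3 vs supply slope 4).
The less price-elastic side of the market bears the larger share of a per-unit tax.

Buyers bear the larger share: $6 per ride.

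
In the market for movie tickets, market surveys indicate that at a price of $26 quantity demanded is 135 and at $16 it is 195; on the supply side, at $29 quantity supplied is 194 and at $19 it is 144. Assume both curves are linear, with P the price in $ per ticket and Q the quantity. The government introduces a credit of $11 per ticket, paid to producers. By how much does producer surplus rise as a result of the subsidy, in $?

Demand slope: (195 − 135)/(16 − 26) = -6, so Qd = 291 − 6P.
Supply slope: (144 − 194)/(19 − 29) = 5, so Qs = 5P + 49.
Without the subsidy, 291 − 6P = 5P + 49 gives 11P = 242, so P* = $22 and Q* = 159.
With a per-unit subsidy paid to producers, each receives P + 11 per unit sold, so supply becomes Qs = 5(P + 11) + 49.
Solving gives Q = 189 with buyers paying $17 and producers receiving $28 (the $11 wedge).
ΔPS is the trapezoid between Q = 189 and Q = 159 of height $6: ½ · (159 + 189) · 6 = $1044.

Producer surplus rises by $1044.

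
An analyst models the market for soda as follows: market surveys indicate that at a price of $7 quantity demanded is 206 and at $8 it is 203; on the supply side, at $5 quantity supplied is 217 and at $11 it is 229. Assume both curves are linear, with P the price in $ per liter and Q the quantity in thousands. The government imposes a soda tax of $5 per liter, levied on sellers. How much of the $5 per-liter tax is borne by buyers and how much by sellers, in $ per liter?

Buyers bear $2 per liter; sellers bear $3 per liter.

Demand slope: (203 − 206)/(8 − 7) = -3, so Qd = 227 − 3P.
Supply slope: (229 − 217)/(11 − 5) = 2, so Qs = 2P + 207.
Before the tax: set 227 − 3P = 2P + 207 → P* = $4, Q* = 215.
With the tax collected from sellers, supply shifts: Qs = 2(P − 5) + 207.
New equilibrium: buyers pay $6, sellers receive $1, Q = 209. (Wedge: Pb − Ps = 5.)
Burden on buyers: $2; on sellers: $3. (They sum to $5.)
The less price-elastic side of the market bears the larger share of a per-unit tax.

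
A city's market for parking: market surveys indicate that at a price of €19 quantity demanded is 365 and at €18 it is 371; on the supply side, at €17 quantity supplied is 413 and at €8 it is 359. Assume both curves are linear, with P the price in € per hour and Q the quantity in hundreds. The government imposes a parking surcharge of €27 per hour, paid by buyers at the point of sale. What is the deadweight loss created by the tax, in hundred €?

Deadweight loss = €1093.5 hundred.

Demand slope: (371 − 365)/(18 − 19) = -6, so Qd = 479 − 6P.
Supply slope: (359 − 413)/(8 − 17) = 6, so Qs = 6P + 311.
Without the tax, 479 − 6P = 6P + 311 gives 12P = 168, so P* = €14 and Q* = 395.
With the tax collected from buyers, demand (in seller-price terms) shifts: Qd = 479 − 6(P + 27).
New equilibrium: buyers pay €27.5, producers receive €0.5, Q = 314. (Wedge: Pb − Ps = 27.)
Quantity falls by |ΔQ| = |395 − 314| = 81.
DWL = ½ · t · |ΔQ| = ½ · 27 · 81 = €1093.5.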